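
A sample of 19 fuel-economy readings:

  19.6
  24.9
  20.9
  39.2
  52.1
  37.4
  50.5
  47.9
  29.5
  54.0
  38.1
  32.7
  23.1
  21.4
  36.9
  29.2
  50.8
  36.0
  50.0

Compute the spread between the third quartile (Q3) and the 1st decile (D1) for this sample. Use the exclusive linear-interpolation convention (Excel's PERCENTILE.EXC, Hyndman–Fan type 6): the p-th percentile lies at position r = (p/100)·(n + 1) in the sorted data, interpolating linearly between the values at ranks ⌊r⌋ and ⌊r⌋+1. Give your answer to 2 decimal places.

Sorted: 19.6, 20.9, 21.4, 23.1, 24.9, 29.2, 29.5, 32.7, 36.0, 36.9, 37.4, 38.1, 39.2, 47.9, 50.0, 50.5, 50.8, 52.1, 54.0.
n = 19.
P10: r = 2 (integer) → 20.9.
P75: r = 15 (integer) → 50.
Difference: 50 − 20.9 = 29.1.

29.10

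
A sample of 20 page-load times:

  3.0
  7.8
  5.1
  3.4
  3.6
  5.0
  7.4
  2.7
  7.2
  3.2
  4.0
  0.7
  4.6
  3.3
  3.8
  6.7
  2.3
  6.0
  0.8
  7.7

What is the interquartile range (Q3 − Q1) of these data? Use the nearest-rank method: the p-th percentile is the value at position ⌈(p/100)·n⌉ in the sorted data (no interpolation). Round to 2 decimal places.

Sorted: 0.7, 0.8, 2.3, 2.7, 3.0, 3.2, 3.3, 3.4, 3.6, 3.8, 4.0, 4.6, 5.0, 5.1, 6.0, 6.7, 7.2, 7.4, 7.7, 7.8.
n = 20.
P25: rank ⌈25/100·20⌉ = 5 → 3.
P75: rank ⌈75/100·20⌉ = 15 → 6.
Difference: 6 − 3 = 3.

3.00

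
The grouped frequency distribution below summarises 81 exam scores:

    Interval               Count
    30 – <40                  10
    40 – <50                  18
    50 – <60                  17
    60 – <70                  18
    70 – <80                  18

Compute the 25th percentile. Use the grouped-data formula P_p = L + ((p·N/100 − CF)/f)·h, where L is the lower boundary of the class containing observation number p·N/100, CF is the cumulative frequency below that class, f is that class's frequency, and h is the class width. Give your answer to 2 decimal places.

45.69

N = 81; target position k = 25/100 · 81 = 20.25.
Cumulative frequencies: 10, 28, 45, 63, 81.
Observation 20.25 falls in the class 40 – <50.
L = 40, CF = 10, f = 18, h = 10.
P25 = 40 + ((20.25 − 10)/18)·10 = 40 + 5.69444 = 45.6944.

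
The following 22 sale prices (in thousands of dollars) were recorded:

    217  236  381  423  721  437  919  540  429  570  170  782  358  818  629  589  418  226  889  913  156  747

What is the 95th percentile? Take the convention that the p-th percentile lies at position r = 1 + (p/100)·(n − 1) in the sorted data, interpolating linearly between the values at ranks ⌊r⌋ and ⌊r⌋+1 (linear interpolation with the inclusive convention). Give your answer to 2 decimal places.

Sorted: 156, 170, 217, 226, 236, 358, 381, 418, 423, 429, 437, 540, 570, 589, 629, 721, 747, 782, 818, 889, 913, 919.
n = 22.
r = 1 + (95/100)·(22 − 1) = 1 + 19.95 = 20.95.
Rank 20 is 889 and rank 21 is 913.
Interpolate: 889 + 0.95·(913 − 889) = 889 + 0.95·24 = 911.8.

911.80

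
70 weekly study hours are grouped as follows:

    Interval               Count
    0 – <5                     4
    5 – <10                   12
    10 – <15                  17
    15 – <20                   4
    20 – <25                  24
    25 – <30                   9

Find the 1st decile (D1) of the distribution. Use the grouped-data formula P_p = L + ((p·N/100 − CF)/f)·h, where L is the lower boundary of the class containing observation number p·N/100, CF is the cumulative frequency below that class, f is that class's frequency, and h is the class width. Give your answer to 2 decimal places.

N = 70; target position k = 10/100 · 70 = 7.
Cumulative frequencies: 4, 16, 33, 37, 61, 70.
Observation 7 falls in the class 5 – <10.
L = 5, CF = 4, f = 12, h = 5.
P10 = 5 + ((7 − 4)/12)·5 = 5 + 1.25 = 6.25.

6.25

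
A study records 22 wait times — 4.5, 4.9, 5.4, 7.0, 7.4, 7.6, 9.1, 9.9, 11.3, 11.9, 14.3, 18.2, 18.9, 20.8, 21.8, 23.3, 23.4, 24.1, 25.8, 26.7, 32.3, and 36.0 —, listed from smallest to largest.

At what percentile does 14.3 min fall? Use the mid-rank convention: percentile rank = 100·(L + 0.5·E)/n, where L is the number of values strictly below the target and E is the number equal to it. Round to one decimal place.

Count below 14.3: L = 10; count equal: E = 1; n = 22.
Percentile rank = 100·(10 + 0.5·1)/22 = 100·10.5/22 = 47.73.

47.7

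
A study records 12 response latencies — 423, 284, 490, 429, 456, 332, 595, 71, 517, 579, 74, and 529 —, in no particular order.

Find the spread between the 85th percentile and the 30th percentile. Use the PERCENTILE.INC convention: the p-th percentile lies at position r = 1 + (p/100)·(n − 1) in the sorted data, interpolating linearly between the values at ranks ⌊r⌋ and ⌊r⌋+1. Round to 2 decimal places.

Sorted: 71, 74, 284, 332, 423, 429, 456, 490, 517, 529, 579, 595.
n = 12.
P30: r = 4.3; ranks 4–5 are 332, 423; interpolating gives 359.3.
P85: r = 10.35; ranks 10–11 are 529, 579; interpolating gives 546.5.
Difference: 546.5 − 359.3 = 187.2.

187.20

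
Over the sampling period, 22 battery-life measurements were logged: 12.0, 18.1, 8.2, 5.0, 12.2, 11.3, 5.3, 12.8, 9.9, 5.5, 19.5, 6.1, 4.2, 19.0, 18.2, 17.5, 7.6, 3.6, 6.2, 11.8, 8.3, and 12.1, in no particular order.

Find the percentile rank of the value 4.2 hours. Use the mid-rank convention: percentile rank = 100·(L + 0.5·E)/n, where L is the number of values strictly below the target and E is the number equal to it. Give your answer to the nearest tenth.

Sorted: 3.6, 4.2, 5.0, 5.3, 5.5, 6.1, 6.2, 7.6, 8.2, 8.3, 9.9, 11.3, 11.8, 12.0, 12.1, 12.2, 12.8, 17.5, 18.1, 18.2, 19.0, 19.5.
Count below 4.2: L = 1; count equal: E = 1; n = 22.
Percentile rank = 100·(1 + 0.5·1)/22 = 100·1.5/22 = 6.818.

6.8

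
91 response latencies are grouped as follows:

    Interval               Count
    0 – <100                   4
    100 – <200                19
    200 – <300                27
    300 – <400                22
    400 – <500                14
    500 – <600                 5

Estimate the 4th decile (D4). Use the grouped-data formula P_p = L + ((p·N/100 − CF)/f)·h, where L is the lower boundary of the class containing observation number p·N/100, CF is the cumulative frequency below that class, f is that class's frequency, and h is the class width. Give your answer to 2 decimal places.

N = 91; target position k = 40/100 · 91 = 36.4.
Cumulative frequencies: 4, 23, 50, 72, 86, 91.
Observation 36.4 falls in the class 200 – <300.
L = 200, CF = 23, f = 27, h = 100.
P40 = 200 + ((36.4 − 23)/27)·100 = 200 + 49.6296 = 249.63.

249.63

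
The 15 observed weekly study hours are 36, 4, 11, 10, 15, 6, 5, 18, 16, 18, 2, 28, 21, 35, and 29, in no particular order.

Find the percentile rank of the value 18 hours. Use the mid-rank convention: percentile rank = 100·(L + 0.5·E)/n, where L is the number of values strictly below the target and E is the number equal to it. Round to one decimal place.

60.0

Sorted: 2, 4, 5, 6, 10, 11, 15, 16, 18, 18, 21, 28, 29, 35, 36.
Count below 18: L = 8; count equal: E = 2; n = 15.
Percentile rank = 100·(8 + 0.5·2)/15 = 100·9/15 = 60.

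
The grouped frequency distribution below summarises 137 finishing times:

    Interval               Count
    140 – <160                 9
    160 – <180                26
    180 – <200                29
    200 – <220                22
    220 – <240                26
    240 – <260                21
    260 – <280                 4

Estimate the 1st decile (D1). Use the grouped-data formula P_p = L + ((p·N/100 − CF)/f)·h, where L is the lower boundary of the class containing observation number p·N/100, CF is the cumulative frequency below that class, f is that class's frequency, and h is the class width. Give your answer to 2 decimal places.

N = 137; target position k = 10/100 · 137 = 13.7.
Cumulative frequencies: 9, 35, 64, 86, 112, 133, 137.
Observation 13.7 falls in the class 160 – <180.
L = 160, CF = 9, f = 26, h = 20.
P10 = 160 + ((13.7 − 9)/26)·20 = 160 + 3.61538 = 163.615.

163.62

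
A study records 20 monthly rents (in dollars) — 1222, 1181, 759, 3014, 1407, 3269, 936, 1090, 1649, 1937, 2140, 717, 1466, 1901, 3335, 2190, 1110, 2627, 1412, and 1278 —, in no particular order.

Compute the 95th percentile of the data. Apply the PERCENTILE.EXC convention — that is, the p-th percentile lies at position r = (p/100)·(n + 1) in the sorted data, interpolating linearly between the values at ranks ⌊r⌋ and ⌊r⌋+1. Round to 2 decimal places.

Sorted: 717, 759, 936, 1090, 1110, 1181, 1222, 1278, 1407, 1412, 1466, 1649, 1901, 1937, 2140, 2190, 2627, 3014, 3269, 3335.
n = 20.
r = (95/100)·(20 + 1) = 19.95.
Rank 19 is 3269 and rank 20 is 3335.
Interpolate: 3269 + 0.95·(3335 − 3269) = 3269 + 0.95·66 = 3331.7.

3331.70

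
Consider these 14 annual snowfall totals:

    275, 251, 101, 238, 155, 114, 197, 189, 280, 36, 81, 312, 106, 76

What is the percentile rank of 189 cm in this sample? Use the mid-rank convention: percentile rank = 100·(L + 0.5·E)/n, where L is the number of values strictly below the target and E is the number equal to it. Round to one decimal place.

Sorted: 36, 76, 81, 101, 106, 114, 155, 189, 197, 238, 251, 275, 280, 312.
Count below 189: L = 7; count equal: E = 1; n = 14.
Percentile rank = 100·(7 + 0.5·1)/14 = 100·7.5/14 = 53.57.

53.6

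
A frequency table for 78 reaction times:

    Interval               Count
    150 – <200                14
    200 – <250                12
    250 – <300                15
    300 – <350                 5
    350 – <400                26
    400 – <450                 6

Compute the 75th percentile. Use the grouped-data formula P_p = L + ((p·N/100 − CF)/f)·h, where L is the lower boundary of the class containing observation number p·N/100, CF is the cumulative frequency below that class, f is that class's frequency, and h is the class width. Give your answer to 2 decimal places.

N = 78; target position k = 75/100 · 78 = 58.5.
Cumulative frequencies: 14, 26, 41, 46, 72, 78.
Observation 58.5 falls in the class 350 – <400.
L = 350, CF = 46, f = 26, h = 50.
P75 = 350 + ((58.5 − 46)/26)·50 = 350 + 24.0385 = 374.038.

374.04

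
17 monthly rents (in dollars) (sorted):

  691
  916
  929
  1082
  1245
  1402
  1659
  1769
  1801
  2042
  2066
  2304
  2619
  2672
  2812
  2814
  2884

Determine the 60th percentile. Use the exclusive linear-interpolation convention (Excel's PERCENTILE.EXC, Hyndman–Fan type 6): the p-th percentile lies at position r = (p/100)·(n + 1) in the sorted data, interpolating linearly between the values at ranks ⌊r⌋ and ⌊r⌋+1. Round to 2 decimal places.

2061.20

n = 17.
r = (60/100)·(17 + 1) = 10.8.
Rank 10 is 2042 and rank 11 is 2066.
Interpolate: 2042 + 0.8·(2066 − 2042) = 2042 + 0.8·24 = 2061.2.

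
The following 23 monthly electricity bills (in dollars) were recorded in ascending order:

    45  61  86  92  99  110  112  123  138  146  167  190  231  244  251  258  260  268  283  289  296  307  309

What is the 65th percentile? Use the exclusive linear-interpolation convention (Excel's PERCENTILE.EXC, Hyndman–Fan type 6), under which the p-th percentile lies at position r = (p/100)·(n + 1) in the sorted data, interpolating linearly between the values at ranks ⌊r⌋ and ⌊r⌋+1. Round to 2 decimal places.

n = 23.
r = (65/100)·(23 + 1) = 15.6.
Rank 15 is 251 and rank 16 is 258.
Interpolate: 251 + 0.6·(258 − 251) = 251 + 0.6·7 = 255.2.

255.20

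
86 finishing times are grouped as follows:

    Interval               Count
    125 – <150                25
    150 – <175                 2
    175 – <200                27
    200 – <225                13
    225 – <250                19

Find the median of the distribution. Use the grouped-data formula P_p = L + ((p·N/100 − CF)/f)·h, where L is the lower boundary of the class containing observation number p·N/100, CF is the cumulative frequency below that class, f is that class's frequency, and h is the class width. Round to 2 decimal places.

N = 86; target position k = 50/100 · 86 = 43.
Cumulative frequencies: 25, 27, 54, 67, 86.
Observation 43 falls in the class 175 – <200.
L = 175, CF = 27, f = 27, h = 25.
P50 = 175 + ((43 − 27)/27)·25 = 175 + 14.8148 = 189.815.

189.81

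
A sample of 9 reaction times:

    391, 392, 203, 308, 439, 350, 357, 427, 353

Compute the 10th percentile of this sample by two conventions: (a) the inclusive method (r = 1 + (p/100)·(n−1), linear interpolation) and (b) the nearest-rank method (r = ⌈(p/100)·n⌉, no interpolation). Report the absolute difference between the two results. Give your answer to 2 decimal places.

Sorted: 203, 308, 350, 353, 357, 391, 392, 427, 439.
n = 9.
(a) r = 1.8; between ranks 1 (203) and 2 (308): 287.
(b) the nearest-rank method: rank 1 → 203.
|287 − 203| = 84.

84.00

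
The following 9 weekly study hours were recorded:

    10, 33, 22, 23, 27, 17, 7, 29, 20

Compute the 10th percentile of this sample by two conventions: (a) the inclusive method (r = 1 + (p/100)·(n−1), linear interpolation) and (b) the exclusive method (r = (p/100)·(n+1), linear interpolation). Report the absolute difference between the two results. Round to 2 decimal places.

Sorted: 7, 10, 17, 20, 22, 23, 27, 29, 33.
n = 9.
(a) r = 1.8; between ranks 1 (7) and 2 (10): 9.4.
(b) r = 1 → value at rank 1 = 7.
|9.4 − 7| = 2.4.

2.40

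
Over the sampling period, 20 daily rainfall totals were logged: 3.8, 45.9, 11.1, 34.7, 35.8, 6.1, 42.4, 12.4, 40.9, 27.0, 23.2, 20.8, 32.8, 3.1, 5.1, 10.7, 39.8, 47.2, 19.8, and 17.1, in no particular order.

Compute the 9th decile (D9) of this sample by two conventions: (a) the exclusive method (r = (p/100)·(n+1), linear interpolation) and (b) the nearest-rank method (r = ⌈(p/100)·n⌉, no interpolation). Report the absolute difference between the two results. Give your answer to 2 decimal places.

3.15

Sorted: 3.1, 3.8, 5.1, 6.1, 10.7, 11.1, 12.4, 17.1, 19.8, 20.8, 23.2, 27.0, 32.8, 34.7, 35.8, 39.8, 40.9, 42.4, 45.9, 47.2.
n = 20.
(a) r = 18.9; between ranks 18 (42.4) and 19 (45.9): 45.55.
(b) the nearest-rank method: rank 18 → 42.4.
|45.55 − 42.4| = 3.15.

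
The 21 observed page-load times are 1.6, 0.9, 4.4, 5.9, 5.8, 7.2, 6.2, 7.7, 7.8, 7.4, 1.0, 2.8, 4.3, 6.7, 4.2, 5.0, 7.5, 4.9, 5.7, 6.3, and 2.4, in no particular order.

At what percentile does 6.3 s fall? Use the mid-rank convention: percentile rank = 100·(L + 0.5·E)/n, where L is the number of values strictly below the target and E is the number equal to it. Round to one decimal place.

Sorted: 0.9, 1.0, 1.6, 2.4, 2.8, 4.2, 4.3, 4.4, 4.9, 5.0, 5.7, 5.8, 5.9, 6.2, 6.3, 6.7, 7.2, 7.4, 7.5, 7.7, 7.8.
Count below 6.3: L = 14; count equal: E = 1; n = 21.
Percentile rank = 100·(14 + 0.5·1)/21 = 100·14.5/21 = 69.05.

69.0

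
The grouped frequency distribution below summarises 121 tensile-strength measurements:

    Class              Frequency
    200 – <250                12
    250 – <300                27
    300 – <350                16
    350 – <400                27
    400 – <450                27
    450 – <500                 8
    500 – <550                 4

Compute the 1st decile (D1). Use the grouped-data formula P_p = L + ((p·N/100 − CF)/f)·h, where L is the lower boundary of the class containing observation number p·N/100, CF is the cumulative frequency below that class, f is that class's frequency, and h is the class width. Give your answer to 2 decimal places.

N = 121; target position k = 10/100 · 121 = 12.1.
Cumulative frequencies: 12, 39, 55, 82, 109, 117, 121.
Observation 12.1 falls in the class 250 – <300.
L = 250, CF = 12, f = 27, h = 50.
P10 = 250 + ((12.1 − 12)/27)·50 = 250 + 0.185185 = 250.185.

250.19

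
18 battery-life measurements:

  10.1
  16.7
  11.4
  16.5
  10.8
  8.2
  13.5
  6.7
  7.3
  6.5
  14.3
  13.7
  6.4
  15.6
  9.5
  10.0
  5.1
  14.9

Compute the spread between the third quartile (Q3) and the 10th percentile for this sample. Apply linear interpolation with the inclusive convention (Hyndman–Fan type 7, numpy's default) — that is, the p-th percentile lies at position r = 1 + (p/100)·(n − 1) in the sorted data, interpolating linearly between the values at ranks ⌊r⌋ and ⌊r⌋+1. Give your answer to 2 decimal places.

7.68

Sorted: 5.1, 6.4, 6.5, 6.7, 7.3, 8.2, 9.5, 10.0, 10.1, 10.8, 11.4, 13.5, 13.7, 14.3, 14.9, 15.6, 16.5, 16.7.
n = 18.
P10: r = 2.7; ranks 2–3 are 6.4, 6.5; interpolating gives 6.47.
P75: r = 13.75; ranks 13–14 are 13.7, 14.3; interpolating gives 14.15.
Difference: 14.15 − 6.47 = 7.68.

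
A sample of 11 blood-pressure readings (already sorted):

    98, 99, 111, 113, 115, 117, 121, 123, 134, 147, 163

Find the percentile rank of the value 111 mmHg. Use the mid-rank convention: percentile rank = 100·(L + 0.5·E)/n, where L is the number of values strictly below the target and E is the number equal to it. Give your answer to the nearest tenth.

Count below 111: L = 2; count equal: E = 1; n = 11.
Percentile rank = 100·(2 + 0.5·1)/11 = 100·2.5/11 = 22.73.

22.7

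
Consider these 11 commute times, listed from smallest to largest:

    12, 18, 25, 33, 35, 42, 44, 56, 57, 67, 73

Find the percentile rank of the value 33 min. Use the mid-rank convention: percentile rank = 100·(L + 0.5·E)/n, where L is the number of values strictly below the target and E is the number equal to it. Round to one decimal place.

Count below 33: L = 3; count equal: E = 1; n = 11.
Percentile rank = 100·(3 + 0.5·1)/11 = 100·3.5/11 = 31.82.

31.8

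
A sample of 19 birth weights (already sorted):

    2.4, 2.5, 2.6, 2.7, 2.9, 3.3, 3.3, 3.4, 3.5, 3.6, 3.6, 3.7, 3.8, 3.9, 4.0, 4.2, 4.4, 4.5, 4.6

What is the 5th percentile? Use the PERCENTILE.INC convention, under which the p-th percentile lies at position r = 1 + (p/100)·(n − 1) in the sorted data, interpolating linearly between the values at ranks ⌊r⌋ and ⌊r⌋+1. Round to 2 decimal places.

n = 19.
r = 1 + (5/100)·(19 − 1) = 1 + 0.9 = 1.9.
Rank 1 is 2.4 and rank 2 is 2.5.
Interpolate: 2.4 + 0.9·(2.5 − 2.4) = 2.4 + 0.9·0.1 = 2.49.

2.49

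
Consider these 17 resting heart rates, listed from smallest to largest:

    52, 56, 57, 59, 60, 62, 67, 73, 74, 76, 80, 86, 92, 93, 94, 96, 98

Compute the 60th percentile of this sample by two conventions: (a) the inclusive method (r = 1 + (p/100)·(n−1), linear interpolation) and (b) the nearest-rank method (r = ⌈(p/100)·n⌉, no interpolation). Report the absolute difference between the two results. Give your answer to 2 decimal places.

1.60

n = 17.
(a) r = 10.6; between ranks 10 (76) and 11 (80): 78.4.
(b) the nearest-rank method: rank 11 → 80.
|78.4 − 80| = 1.6.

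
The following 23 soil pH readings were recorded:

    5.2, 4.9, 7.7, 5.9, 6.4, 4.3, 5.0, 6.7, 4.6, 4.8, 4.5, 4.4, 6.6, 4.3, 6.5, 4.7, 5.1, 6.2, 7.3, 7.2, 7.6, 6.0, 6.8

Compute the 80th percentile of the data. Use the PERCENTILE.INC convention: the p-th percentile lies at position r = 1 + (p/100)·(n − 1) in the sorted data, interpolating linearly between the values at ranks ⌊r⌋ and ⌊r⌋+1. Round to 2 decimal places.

Sorted: 4.3, 4.3, 4.4, 4.5, 4.6, 4.7, 4.8, 4.9, 5.0, 5.1, 5.2, 5.9, 6.0, 6.2, 6.4, 6.5, 6.6, 6.7, 6.8, 7.2, 7.3, 7.6, 7.7.
n = 23.
r = 1 + (80/100)·(23 − 1) = 1 + 17.6 = 18.6.
Rank 18 is 6.7 and rank 19 is 6.8.
Interpolate: 6.7 + 0.6·(6.8 − 6.7) = 6.7 + 0.6·0.1 = 6.76.

6.76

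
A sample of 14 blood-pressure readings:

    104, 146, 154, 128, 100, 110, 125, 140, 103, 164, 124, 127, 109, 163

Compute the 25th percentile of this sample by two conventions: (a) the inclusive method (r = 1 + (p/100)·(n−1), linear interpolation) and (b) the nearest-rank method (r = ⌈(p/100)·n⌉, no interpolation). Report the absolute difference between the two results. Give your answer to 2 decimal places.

0.25

Sorted: 100, 103, 104, 109, 110, 124, 125, 127, 128, 140, 146, 154, 163, 164.
n = 14.
(a) r = 4.25; between ranks 4 (109) and 5 (110): 109.25.
(b) the nearest-rank method: rank 4 → 109.
|109.25 − 109| = 0.25.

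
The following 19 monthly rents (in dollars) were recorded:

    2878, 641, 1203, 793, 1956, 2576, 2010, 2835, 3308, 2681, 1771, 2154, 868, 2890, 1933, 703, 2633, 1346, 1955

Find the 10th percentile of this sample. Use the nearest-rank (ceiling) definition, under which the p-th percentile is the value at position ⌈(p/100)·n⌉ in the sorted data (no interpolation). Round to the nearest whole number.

703

Sorted: 641, 703, 793, 868, 1203, 1346, 1771, 1933, 1955, 1956, 2010, 2154, 2576, 2633, 2681, 2835, 2878, 2890, 3308.
n = 19.
Position = ⌈10/100 · 19⌉ = ⌈1.9⌉ = 2.
The value at rank 2 is 703.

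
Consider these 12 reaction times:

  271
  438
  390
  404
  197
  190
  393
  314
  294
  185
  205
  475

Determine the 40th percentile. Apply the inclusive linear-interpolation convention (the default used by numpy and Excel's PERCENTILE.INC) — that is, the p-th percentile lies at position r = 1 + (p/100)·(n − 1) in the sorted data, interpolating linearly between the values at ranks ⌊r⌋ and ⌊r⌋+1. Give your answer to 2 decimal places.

Sorted: 185, 190, 197, 205, 271, 294, 314, 390, 393, 404, 438, 475.
n = 12.
r = 1 + (40/100)·(12 − 1) = 1 + 4.4 = 5.4.
Rank 5 is 271 and rank 6 is 294.
Interpolate: 271 + 0.4·(294 − 271) = 271 + 0.4·23 = 280.2.

280.20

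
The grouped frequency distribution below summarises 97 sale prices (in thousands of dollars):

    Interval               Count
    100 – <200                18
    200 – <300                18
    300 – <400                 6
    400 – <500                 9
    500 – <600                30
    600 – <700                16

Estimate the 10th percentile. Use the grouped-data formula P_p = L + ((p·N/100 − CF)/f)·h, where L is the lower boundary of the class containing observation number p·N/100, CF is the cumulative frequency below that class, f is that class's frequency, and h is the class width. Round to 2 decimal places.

153.89

N = 97; target position k = 10/100 · 97 = 9.7.
Cumulative frequencies: 18, 36, 42, 51, 81, 97.
Observation 9.7 falls in the class 100 – <200.
L = 100, CF = 0, f = 18, h = 100.
P10 = 100 + ((9.7 − 0)/18)·100 = 100 + 53.8889 = 153.889.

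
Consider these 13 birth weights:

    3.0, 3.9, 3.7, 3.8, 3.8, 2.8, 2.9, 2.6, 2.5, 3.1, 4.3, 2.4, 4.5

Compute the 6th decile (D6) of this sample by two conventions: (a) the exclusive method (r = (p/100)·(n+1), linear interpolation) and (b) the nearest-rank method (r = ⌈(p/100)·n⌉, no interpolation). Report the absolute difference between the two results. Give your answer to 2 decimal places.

Sorted: 2.4, 2.5, 2.6, 2.8, 2.9, 3.0, 3.1, 3.7, 3.8, 3.8, 3.9, 4.3, 4.5.
n = 13.
(a) r = 8.4; between ranks 8 (3.7) and 9 (3.8): 3.74.
(b) the nearest-rank method: rank 8 → 3.7.
|3.74 − 3.7| = 0.04.

0.04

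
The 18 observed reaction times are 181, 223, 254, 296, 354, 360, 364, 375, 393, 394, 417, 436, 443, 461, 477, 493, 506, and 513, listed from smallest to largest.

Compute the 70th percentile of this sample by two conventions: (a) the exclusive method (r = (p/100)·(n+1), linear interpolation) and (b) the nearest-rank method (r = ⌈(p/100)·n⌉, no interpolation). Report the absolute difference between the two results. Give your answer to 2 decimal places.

n = 18.
(a) r = 13.3; between ranks 13 (443) and 14 (461): 448.4.
(b) the nearest-rank method: rank 13 → 443.
|448.4 − 443| = 5.4.

5.40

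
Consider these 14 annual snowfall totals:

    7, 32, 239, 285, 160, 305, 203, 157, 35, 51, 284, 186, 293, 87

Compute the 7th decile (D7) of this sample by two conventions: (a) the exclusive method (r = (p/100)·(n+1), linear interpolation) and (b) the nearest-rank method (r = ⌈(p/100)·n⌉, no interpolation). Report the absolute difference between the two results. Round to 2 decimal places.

22.50

Sorted: 7, 32, 35, 51, 87, 157, 160, 186, 203, 239, 284, 285, 293, 305.
n = 14.
(a) r = 10.5; between ranks 10 (239) and 11 (284): 261.5.
(b) the nearest-rank method: rank 10 → 239.
|261.5 − 239| = 22.5.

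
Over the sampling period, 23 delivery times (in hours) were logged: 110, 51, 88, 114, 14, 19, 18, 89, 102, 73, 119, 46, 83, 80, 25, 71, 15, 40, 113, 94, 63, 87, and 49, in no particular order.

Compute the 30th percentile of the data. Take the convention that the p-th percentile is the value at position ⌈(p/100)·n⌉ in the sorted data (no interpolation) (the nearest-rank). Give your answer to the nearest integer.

46

Sorted: 14, 15, 18, 19, 25, 40, 46, 49, 51, 63, 71, 73, 80, 83, 87, 88, 89, 94, 102, 110, 113, 114, 119.
n = 23.
Position = ⌈30/100 · 23⌉ = ⌈6.9⌉ = 7.
The value at rank 7 is 46.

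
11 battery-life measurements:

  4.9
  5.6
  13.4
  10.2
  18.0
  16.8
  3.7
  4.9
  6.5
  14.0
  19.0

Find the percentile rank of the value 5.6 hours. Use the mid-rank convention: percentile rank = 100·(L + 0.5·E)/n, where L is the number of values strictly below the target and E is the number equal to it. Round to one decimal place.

31.8

Sorted: 3.7, 4.9, 4.9, 5.6, 6.5, 10.2, 13.4, 14.0, 16.8, 18.0, 19.0.
Count below 5.6: L = 3; count equal: E = 1; n = 11.
Percentile rank = 100·(3 + 0.5·1)/11 = 100·3.5/11 = 31.82.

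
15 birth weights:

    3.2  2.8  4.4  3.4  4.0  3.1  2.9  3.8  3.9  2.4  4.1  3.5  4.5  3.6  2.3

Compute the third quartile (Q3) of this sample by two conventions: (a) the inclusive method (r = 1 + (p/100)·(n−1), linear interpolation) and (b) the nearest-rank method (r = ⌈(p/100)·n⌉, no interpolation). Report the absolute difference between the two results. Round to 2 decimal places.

Sorted: 2.3, 2.4, 2.8, 2.9, 3.1, 3.2, 3.4, 3.5, 3.6, 3.8, 3.9, 4.0, 4.1, 4.4, 4.5.
n = 15.
(a) r = 11.5; between ranks 11 (3.9) and 12 (4.0): 3.95.
(b) the nearest-rank method: rank 12 → 4.
|3.95 − 4| = 0.05.

0.05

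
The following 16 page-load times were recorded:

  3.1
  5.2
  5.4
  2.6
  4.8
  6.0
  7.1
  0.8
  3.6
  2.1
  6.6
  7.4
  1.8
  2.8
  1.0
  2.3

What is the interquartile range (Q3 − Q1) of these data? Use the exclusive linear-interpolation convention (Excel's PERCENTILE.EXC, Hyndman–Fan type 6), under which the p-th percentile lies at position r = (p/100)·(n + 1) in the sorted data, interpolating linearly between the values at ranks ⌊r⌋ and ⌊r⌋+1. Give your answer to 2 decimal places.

Sorted: 0.8, 1.0, 1.8, 2.1, 2.3, 2.6, 2.8, 3.1, 3.6, 4.8, 5.2, 5.4, 6.0, 6.6, 7.1, 7.4.
n = 16.
P25: r = 4.25; ranks 4–5 are 2.1, 2.3; interpolating gives 2.15.
P75: r = 12.75; ranks 12–13 are 5.4, 6.0; interpolating gives 5.85.
Difference: 5.85 − 2.15 = 3.7.

3.70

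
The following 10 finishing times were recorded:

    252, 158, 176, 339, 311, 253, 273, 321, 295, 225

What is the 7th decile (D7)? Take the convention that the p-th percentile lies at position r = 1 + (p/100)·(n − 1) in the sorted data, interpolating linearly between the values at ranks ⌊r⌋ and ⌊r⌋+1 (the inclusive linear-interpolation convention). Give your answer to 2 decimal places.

Sorted: 158, 176, 225, 252, 253, 273, 295, 311, 321, 339.
n = 10.
r = 1 + (70/100)·(10 − 1) = 1 + 6.3 = 7.3.
Rank 7 is 295 and rank 8 is 311.
Interpolate: 295 + 0.3·(311 − 295) = 295 + 0.3·16 = 299.8.

299.80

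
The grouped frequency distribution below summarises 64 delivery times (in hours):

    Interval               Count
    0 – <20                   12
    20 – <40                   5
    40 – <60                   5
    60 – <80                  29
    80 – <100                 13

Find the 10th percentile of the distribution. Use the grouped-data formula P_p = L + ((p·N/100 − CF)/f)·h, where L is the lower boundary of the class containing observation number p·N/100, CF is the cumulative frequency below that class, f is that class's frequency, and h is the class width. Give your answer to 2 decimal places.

N = 64; target position k = 10/100 · 64 = 6.4.
Cumulative frequencies: 12, 17, 22, 51, 64.
Observation 6.4 falls in the class 0 – <20.
L = 0, CF = 0, f = 12, h = 20.
P10 = 0 + ((6.4 − 0)/12)·20 = 0 + 10.6667 = 10.6667.

10.67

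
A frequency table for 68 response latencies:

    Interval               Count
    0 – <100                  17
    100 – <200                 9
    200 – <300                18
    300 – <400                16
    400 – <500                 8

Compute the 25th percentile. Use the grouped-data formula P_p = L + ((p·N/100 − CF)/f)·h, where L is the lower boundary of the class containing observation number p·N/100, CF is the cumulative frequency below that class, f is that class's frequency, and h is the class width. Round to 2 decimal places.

N = 68; target position k = 25/100 · 68 = 17.
Cumulative frequencies: 17, 26, 44, 60, 68.
Observation 17 falls in the class 0 – <100.
L = 0, CF = 0, f = 17, h = 100.
P25 = 0 + ((17 − 0)/17)·100 = 0 + 100 = 100.

100.00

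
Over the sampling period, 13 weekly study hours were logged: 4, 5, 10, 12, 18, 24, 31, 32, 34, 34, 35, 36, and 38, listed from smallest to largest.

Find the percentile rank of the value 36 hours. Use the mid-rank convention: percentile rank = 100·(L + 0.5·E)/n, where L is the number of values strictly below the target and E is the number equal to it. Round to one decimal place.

Count below 36: L = 11; count equal: E = 1; n = 13.
Percentile rank = 100·(11 + 0.5·1)/13 = 100·11.5/13 = 88.46.

88.5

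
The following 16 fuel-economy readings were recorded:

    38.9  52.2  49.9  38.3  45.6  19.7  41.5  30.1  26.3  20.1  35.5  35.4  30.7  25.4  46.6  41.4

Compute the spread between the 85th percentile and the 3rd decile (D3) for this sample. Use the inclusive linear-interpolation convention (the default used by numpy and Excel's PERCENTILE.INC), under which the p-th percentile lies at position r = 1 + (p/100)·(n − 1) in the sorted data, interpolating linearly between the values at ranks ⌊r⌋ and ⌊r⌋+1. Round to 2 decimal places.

15.95

Sorted: 19.7, 20.1, 25.4, 26.3, 30.1, 30.7, 35.4, 35.5, 38.3, 38.9, 41.4, 41.5, 45.6, 46.6, 49.9, 52.2.
n = 16.
P30: r = 5.5; ranks 5–6 are 30.1, 30.7; interpolating gives 30.4.
P85: r = 13.75; ranks 13–14 are 45.6, 46.6; interpolating gives 46.35.
Difference: 46.35 − 30.4 = 15.95.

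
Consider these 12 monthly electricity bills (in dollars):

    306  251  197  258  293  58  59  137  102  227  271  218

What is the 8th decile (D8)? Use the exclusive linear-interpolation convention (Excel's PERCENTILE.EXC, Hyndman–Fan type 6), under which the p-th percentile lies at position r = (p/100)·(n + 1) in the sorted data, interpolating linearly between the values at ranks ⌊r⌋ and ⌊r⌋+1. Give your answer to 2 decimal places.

279.80

Sorted: 58, 59, 102, 137, 197, 218, 227, 251, 258, 271, 293, 306.
n = 12.
r = (80/100)·(12 + 1) = 10.4.
Rank 10 is 271 and rank 11 is 293.
Interpolate: 271 + 0.4·(293 − 271) = 271 + 0.4·22 = 279.8.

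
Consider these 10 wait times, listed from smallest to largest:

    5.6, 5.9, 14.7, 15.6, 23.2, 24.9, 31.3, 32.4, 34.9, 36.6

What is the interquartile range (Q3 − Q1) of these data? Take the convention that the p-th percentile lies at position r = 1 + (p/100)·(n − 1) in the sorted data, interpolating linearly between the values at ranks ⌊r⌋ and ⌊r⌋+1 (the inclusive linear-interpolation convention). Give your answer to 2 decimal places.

n = 10.
P25: r = 3.25; ranks 3–4 are 14.7, 15.6; interpolating gives 14.925.
P75: r = 7.75; ranks 7–8 are 31.3, 32.4; interpolating gives 32.125.
Difference: 32.125 − 14.925 = 17.2.

17.20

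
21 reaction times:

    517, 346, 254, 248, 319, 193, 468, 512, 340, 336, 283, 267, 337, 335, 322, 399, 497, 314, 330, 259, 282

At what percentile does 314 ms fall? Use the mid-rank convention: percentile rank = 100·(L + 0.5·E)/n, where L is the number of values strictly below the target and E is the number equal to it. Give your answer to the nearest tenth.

Sorted: 193, 248, 254, 259, 267, 282, 283, 314, 319, 322, 330, 335, 336, 337, 340, 346, 399, 468, 497, 512, 517.
Count below 314: L = 7; count equal: E = 1; n = 21.
Percentile rank = 100·(7 + 0.5·1)/21 = 100·7.5/21 = 35.71.

35.7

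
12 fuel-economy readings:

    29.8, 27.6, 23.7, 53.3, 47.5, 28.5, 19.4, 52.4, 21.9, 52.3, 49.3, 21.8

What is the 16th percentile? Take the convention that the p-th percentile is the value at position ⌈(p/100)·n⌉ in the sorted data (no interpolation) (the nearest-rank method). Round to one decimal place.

21.8

Sorted: 19.4, 21.8, 21.9, 23.7, 27.6, 28.5, 29.8, 47.5, 49.3, 52.3, 52.4, 53.3.
n = 12.
Position = ⌈16/100 · 12⌉ = ⌈1.92⌉ = 2.
The value at rank 2 is 21.8.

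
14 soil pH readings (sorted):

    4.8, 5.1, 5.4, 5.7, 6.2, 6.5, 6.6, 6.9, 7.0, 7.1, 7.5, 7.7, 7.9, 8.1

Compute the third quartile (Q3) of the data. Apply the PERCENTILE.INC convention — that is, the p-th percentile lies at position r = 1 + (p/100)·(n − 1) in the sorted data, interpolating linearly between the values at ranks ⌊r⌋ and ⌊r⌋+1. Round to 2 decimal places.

7.40

n = 14.
r = 1 + (75/100)·(14 − 1) = 1 + 9.75 = 10.75.
Rank 10 is 7.1 and rank 11 is 7.5.
Interpolate: 7.1 + 0.75·(7.5 − 7.1) = 7.1 + 0.75·0.4 = 7.4.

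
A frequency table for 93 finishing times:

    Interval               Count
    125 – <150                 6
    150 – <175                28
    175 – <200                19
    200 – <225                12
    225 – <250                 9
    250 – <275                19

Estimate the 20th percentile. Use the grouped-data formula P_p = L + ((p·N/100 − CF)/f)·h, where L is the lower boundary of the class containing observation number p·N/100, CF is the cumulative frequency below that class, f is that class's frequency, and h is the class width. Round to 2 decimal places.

161.25

N = 93; target position k = 20/100 · 93 = 18.6.
Cumulative frequencies: 6, 34, 53, 65, 74, 93.
Observation 18.6 falls in the class 150 – <175.
L = 150, CF = 6, f = 28, h = 25.
P20 = 150 + ((18.6 − 6)/28)·25 = 150 + 11.25 = 161.25.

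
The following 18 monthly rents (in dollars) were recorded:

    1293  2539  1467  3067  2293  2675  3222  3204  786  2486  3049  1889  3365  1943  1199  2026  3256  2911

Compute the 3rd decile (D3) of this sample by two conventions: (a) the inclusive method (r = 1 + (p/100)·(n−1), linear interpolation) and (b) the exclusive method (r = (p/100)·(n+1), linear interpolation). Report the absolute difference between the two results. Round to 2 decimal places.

Sorted: 786, 1199, 1293, 1467, 1889, 1943, 2026, 2293, 2486, 2539, 2675, 2911, 3049, 3067, 3204, 3222, 3256, 3365.
n = 18.
(a) r = 6.1; between ranks 6 (1943) and 7 (2026): 1951.3.
(b) r = 5.7; between ranks 5 (1889) and 6 (1943): 1926.8.
|1951.3 − 1926.8| = 24.5.

24.50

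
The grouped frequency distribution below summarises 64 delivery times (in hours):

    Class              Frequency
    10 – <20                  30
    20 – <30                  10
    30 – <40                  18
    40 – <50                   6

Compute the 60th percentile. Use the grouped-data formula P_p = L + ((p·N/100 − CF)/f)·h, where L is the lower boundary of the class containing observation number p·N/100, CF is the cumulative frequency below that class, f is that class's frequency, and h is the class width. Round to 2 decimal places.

N = 64; target position k = 60/100 · 64 = 38.4.
Cumulative frequencies: 30, 40, 58, 64.
Observation 38.4 falls in the class 20 – <30.
L = 20, CF = 30, f = 10, h = 10.
P60 = 20 + ((38.4 − 30)/10)·10 = 20 + 8.4 = 28.4.

28.40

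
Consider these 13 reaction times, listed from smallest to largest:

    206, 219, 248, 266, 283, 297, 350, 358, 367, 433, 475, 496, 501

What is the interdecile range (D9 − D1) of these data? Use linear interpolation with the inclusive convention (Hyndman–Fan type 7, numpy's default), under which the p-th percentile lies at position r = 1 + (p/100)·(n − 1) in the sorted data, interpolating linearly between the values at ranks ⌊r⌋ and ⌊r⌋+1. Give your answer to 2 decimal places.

267.00

n = 13.
P10: r = 2.2; ranks 2–3 are 219, 248; interpolating gives 224.8.
P90: r = 11.8; ranks 11–12 are 475, 496; interpolating gives 491.8.
Difference: 491.8 − 224.8 = 267.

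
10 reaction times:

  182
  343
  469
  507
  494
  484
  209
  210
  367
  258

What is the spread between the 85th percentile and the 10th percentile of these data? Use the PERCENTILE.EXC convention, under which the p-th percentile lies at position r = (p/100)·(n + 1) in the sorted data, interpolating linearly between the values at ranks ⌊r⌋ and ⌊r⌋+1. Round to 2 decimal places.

Sorted: 182, 209, 210, 258, 343, 367, 469, 484, 494, 507.
n = 10.
P10: r = 1.1; ranks 1–2 are 182, 209; interpolating gives 184.7.
P85: r = 9.35; ranks 9–10 are 494, 507; interpolating gives 498.55.
Difference: 498.55 − 184.7 = 313.85.

313.85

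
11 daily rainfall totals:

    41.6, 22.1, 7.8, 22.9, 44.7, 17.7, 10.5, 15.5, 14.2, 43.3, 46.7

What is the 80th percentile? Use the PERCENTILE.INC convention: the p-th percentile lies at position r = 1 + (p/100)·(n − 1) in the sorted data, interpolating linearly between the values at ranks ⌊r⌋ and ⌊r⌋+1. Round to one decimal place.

43.3

Sorted: 7.8, 10.5, 14.2, 15.5, 17.7, 22.1, 22.9, 41.6, 43.3, 44.7, 46.7.
n = 11.
r = 1 + (80/100)·(11 − 1) = 1 + 8 = 9.
r is an integer, so P80 is the value at rank 9: 43.3.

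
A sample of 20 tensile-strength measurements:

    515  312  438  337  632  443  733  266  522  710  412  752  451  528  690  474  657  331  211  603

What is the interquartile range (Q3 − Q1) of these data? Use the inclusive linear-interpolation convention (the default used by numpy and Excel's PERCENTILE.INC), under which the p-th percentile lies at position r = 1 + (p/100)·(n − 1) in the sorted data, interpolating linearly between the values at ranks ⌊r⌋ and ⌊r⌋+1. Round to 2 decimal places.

245.00

Sorted: 211, 266, 312, 331, 337, 412, 438, 443, 451, 474, 515, 522, 528, 603, 632, 657, 690, 710, 733, 752.
n = 20.
P25: r = 5.75; ranks 5–6 are 337, 412; interpolating gives 393.25.
P75: r = 15.25; ranks 15–16 are 632, 657; interpolating gives 638.25.
Difference: 638.25 − 393.25 = 245.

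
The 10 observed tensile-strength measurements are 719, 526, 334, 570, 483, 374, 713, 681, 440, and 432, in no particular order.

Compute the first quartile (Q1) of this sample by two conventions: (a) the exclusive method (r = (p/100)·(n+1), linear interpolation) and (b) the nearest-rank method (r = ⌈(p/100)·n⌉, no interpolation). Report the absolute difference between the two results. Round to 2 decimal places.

Sorted: 334, 374, 432, 440, 483, 526, 570, 681, 713, 719.
n = 10.
(a) r = 2.75; between ranks 2 (374) and 3 (432): 417.5.
(b) the nearest-rank method: rank 3 → 432.
|417.5 − 432| = 14.5.

14.50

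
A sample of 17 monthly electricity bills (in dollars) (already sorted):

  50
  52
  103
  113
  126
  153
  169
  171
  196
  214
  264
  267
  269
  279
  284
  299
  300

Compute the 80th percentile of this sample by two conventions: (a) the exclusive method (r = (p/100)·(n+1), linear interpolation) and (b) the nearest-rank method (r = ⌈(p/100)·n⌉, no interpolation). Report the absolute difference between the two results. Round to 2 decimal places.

n = 17.
(a) r = 14.4; between ranks 14 (279) and 15 (284): 281.
(b) the nearest-rank method: rank 14 → 279.
|281 − 279| = 2.

2.00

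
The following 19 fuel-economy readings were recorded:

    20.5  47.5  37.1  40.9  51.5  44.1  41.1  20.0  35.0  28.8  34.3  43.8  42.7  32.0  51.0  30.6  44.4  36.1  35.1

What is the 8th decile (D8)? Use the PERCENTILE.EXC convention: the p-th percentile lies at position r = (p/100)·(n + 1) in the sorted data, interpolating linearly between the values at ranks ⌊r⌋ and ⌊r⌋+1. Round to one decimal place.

Sorted: 20.0, 20.5, 28.8, 30.6, 32.0, 34.3, 35.0, 35.1, 36.1, 37.1, 40.9, 41.1, 42.7, 43.8, 44.1, 44.4, 47.5, 51.0, 51.5.
n = 19.
r = (80/100)·(19 + 1) = 16.
r is an integer, so P80 is the value at rank 16: 44.4.

44.4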